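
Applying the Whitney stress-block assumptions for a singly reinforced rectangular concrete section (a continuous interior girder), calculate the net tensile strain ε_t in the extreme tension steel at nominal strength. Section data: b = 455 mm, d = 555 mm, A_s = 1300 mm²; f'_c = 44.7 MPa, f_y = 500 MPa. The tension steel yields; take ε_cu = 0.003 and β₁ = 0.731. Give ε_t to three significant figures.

a = A_s f_y/(0.85 f'_c b) = 37.60 mm.
β₁ = 0.731, so c = a/β₁ = 37.60/0.731 = 51.44 mm.
From the linear strain diagram with ε_cu = 0.003: ε_t = 0.003 (d − c)/c = 0.003 × (555 − 51.44)/51.44 = 0.0294.
Since ε_t ≥ 0.005, the section is tension-controlled.

ε_t ≈ 0.0294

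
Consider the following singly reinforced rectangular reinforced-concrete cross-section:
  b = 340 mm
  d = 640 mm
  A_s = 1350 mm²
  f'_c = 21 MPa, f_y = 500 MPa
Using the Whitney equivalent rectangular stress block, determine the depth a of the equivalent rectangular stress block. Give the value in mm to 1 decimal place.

T = A_s f_y = 1350 × 500 = 675000 N = 675 kN.
Setting C = 0.85 f'_c a b equal to T: a = 675000/(0.85 × 21 × 340) = 111.2 mm.

a ≈ 111.2 mm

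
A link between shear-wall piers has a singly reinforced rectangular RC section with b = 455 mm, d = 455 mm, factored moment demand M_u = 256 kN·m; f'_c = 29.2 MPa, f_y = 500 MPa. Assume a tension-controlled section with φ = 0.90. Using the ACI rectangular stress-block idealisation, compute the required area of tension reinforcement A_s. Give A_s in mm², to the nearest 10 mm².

M_n = M_u/φ = 256/0.90 = 284.444 kN·m.
With M_n = 0.85 f'_c a b (d − a/2), solve the quadratic for a:
a = d − √(d² − 2M_n/(0.85 f'_c b)) = 455 − √(455² − 2 × 284.444×10⁶/(0.85 × 29.2 × 455)) = 59.21 mm.
A_s = 0.85 f'_c a b / f_y = 0.85 × 29.2 × 59.21 × 455 / 500 = 1337.3 mm².

A_s ≈ 1340 mm²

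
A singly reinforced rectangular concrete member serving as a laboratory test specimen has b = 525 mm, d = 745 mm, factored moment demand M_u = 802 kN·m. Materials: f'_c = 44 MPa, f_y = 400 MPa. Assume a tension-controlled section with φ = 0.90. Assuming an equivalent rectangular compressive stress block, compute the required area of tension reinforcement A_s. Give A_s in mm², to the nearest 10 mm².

A_s ≈ 3120 mm²

M_n = M_u/φ = 802/0.90 = 891.111 kN·m.
With M_n = 0.85 f'_c a b (d − a/2), solve the quadratic for a:
a = d − √(d² − 2M_n/(0.85 f'_c b)) = 745 − √(745² − 2 × 891.111×10⁶/(0.85 × 44 × 525)) = 63.64 mm.
A_s = 0.85 f'_c a b / f_y = 0.85 × 44 × 63.64 × 525 / 400 = 3123.9 mm².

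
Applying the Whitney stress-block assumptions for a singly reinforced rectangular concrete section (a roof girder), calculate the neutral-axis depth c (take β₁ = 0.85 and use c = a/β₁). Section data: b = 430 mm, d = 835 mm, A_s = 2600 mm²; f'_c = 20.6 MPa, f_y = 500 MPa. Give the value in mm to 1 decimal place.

T = A_s f_y = 2600 × 500 = 1300000 N = 1300 kN.
Setting C = 0.85 f'_c a b equal to T: a = 1300000/(0.85 × 20.6 × 430) = 172.659 mm.
With β₁ = 0.85, c = a/β₁ = 172.659/0.85 = 203.1 mm.

c ≈ 203.1 mm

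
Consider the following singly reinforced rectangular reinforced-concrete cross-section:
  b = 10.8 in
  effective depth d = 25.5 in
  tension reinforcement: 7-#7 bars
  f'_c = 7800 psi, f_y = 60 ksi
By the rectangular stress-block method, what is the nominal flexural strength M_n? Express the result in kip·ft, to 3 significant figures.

M_n ≈ 499 kip·ft

A_s = 7 × 0.6 = 4.2 in².
T = A_s f_y = 4.2 × 60 = 252 kips.
a = T/(0.85 f'_c b) = 252/(0.85 × 7.8 × 10.8) = 3.519 in.
M_n = T(d − a/2) = 252 × (25.5 − 1.7595) = 5982.6 kip·in = 5982.6/12 = 498.55 kip·ft.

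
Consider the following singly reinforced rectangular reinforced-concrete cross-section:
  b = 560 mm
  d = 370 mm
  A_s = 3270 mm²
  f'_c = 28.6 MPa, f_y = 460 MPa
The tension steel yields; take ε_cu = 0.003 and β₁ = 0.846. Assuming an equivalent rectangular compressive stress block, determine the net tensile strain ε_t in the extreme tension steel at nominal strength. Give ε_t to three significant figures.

a = A_s f_y/(0.85 f'_c b) = 110.49 mm.
β₁ = 0.846, so c = a/β₁ = 110.49/0.846 = 130.60 mm.
From the linear strain diagram with ε_cu = 0.003: ε_t = 0.003 (d − c)/c = 0.003 × (370 − 130.60)/130.60 = 0.00550.
Since ε_t ≥ 0.005, the section is tension-controlled.

ε_t ≈ 0.00550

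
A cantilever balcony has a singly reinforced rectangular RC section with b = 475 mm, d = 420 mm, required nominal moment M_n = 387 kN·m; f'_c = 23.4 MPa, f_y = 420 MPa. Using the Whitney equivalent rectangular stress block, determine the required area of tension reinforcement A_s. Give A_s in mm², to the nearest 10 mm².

A_s ≈ 2530 mm²

With M_n = 0.85 f'_c a b (d − a/2), solve the quadratic for a:
a = d − √(d² − 2M_n/(0.85 f'_c b)) = 420 − √(420² − 2 × 387×10⁶/(0.85 × 23.4 × 475)) = 112.63 mm.
A_s = 0.85 f'_c a b / f_y = 0.85 × 23.4 × 112.63 × 475 / 420 = 2533.6 mm².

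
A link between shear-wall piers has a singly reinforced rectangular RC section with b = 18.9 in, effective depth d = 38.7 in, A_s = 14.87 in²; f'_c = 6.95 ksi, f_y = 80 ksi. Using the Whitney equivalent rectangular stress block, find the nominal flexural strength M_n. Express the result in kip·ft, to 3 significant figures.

T = A_s f_y = 14.87 × 80 = 1189.6 kips.
a = T/(0.85 f'_c b) = 1189.6/(0.85 × 6.95 × 18.9) = 10.655 in.
M_n = T(d − a/2) = 1189.6 × (38.7 − 5.3275) = 39699.9 kip·in = 39699.9/12 = 3308.33 kip·ft.

M_n ≈ 3310 kip·ft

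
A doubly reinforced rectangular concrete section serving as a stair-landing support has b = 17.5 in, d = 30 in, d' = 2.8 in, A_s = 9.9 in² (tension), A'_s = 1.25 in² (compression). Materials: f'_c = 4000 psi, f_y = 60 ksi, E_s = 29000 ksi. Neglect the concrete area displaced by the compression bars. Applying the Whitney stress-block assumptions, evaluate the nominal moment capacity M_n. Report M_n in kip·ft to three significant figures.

Assume both steels yield.
a = (A_s − A'_s) f_y/(0.85 f'_c b) = (9.9 − 1.25) × 60/(0.85 × 4 × 17.5) = 8.723 in.
c = a/β₁ = 8.723/0.85 = 10.262 in; ε'_s = 0.003(c − d')/c = 0.0022 ≥ ε_y = 0.0021, so the compression steel yields.
M_n = (A_s − A'_s) f_y (d − a/2) + A'_s f_y (d − d') = 519 × (30 − 4.3615) + 75 × (30 − 2.8) = 13306.4 + 2040.0 = 15346.4 kip·in = 15346.4/12 = 1278.87 kip·ft.

M_n ≈ 1280 kip·ft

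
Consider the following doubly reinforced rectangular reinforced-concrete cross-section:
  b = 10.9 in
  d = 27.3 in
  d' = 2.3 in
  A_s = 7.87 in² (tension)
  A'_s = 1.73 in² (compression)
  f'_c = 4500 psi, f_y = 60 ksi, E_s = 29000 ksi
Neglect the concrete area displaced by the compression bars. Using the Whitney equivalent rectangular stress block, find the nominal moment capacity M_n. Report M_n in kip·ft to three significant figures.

Assume both steels yield.
a = (A_s − A'_s) f_y/(0.85 f'_c b) = (7.87 − 1.73) × 60/(0.85 × 4.5 × 10.9) = 8.836 in.
c = a/β₁ = 8.836/0.825 = 10.710 in; ε'_s = 0.003(c − d')/c = 0.0024 ≥ ε_y = 0.0021, so the compression steel yields.
M_n = (A_s − A'_s) f_y (d − a/2) + A'_s f_y (d − d') = 368.4 × (27.3 − 4.418) + 103.8 × (27.3 − 2.3) = 8429.7 + 2595.0 = 11024.7 kip·in = 11024.7/12 = 918.73 kip·ft.

M_n ≈ 919 kip·ft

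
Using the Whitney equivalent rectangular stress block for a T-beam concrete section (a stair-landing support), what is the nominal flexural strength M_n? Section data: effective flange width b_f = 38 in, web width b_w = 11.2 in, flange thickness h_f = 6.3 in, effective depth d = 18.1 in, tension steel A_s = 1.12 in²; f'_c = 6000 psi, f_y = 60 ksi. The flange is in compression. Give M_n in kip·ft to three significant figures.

M_n ≈ 100 kip·ft

Tension: T = A_s f_y = 1.12 × 60 = 67.2 kips.
Try a within the flange: a = T/(0.85 f'_c b_f) = 67.2/(0.85 × 6 × 38) = 0.347 in.
Since a = 0.347 ≤ h_f = 6.3 in, the stress block lies entirely in the flange; analyse as a rectangular beam of width b_f.
M_n = T(d − a/2) = 67.2 × (18.1 − 0.1735) = 1204.7 kip·in.
M_n = 1204.7/12 = 100.39 kip·ft.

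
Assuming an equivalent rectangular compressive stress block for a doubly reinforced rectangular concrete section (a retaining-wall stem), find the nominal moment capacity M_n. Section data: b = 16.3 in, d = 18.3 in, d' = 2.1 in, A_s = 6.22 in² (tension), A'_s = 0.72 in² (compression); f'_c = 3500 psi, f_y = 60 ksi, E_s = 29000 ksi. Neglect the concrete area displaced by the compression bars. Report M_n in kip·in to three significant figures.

M_n ≈ 5620 kip·in

Assume both steels yield.
a = (A_s − A'_s) f_y/(0.85 f'_c b) = (6.22 − 0.72) × 60/(0.85 × 3.5 × 16.3) = 6.805 in.
c = a/β₁ = 6.805/0.85 = 8.006 in; ε'_s = 0.003(c − d')/c = 0.0022 ≥ ε_y = 0.0021, so the compression steel yields.
M_n = (A_s − A'_s) f_y (d − a/2) + A'_s f_y (d − d') = 330 × (18.3 − 3.4025) + 43.2 × (18.3 − 2.1) = 4916.2 + 699.8 = 5616.0 kip·in.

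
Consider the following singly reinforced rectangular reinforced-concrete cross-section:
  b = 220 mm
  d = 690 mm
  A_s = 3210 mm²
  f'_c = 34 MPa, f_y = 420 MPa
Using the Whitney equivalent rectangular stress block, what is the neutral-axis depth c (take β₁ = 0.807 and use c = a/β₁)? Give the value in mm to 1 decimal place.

T = A_s f_y = 3210 × 420 = 1348200 N = 1348.2 kN.
Setting C = 0.85 f'_c a b equal to T: a = 1348200/(0.85 × 34 × 220) = 212.048 mm.
With β₁ = 0.807, c = a/β₁ = 212.048/0.807 = 262.8 mm.

c ≈ 262.8 mm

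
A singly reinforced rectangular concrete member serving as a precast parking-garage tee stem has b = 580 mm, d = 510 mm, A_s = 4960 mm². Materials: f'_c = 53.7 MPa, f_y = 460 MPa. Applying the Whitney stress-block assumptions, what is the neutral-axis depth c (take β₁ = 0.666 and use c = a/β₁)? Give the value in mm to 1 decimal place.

T = A_s f_y = 4960 × 460 = 2281600 N = 2281.6 kN.
Setting C = 0.85 f'_c a b equal to T: a = 2281600/(0.85 × 53.7 × 580) = 86.182 mm.
With β₁ = 0.666, c = a/β₁ = 86.182/0.666 = 129.4 mm.

c ≈ 129.4 mm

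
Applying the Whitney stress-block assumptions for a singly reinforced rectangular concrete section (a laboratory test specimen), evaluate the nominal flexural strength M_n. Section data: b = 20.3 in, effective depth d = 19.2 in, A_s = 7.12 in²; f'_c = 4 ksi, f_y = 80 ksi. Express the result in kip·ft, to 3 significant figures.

T = A_s f_y = 7.12 × 80 = 569.6 kips.
a = T/(0.85 f'_c b) = 569.6/(0.85 × 4 × 20.3) = 8.253 in.
M_n = T(d − a/2) = 569.6 × (19.2 − 4.1265) = 8585.9 kip·in = 8585.9/12 = 715.49 kip·ft.

M_n ≈ 715 kip·ft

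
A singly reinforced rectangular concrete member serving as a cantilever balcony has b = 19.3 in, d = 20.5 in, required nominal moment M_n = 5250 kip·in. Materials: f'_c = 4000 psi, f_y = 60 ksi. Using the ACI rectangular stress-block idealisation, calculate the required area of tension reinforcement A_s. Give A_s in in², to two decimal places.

A_s ≈ 4.78 in²

From M_n = 0.85 f'_c a b (d − a/2):
a = d − √(d² − 2M_n/(0.85 f'_c b)) = 20.5 − √(20.5² − 2 × 5250/(0.85 × 4 × 19.3)) = 4.368 in.
A_s = 0.85 f'_c a b / f_y = 0.85 × 4 × 4.368 × 19.3 / 60 = 4.777 in².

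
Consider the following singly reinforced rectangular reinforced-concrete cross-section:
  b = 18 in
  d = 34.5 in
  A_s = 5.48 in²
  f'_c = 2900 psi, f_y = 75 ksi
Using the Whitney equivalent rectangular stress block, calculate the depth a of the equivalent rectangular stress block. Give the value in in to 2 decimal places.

T = A_s f_y = 5.48 × 75 = 411 kips.
a = T/(0.85 f'_c b) = 411/(0.85 × 2.9 × 18) = 9.26 in.

a ≈ 9.26 in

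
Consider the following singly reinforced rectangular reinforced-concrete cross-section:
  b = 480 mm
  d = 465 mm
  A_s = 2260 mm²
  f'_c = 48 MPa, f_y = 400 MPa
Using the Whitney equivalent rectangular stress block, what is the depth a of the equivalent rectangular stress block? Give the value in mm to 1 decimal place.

T = A_s f_y = 2260 × 400 = 904000 N = 904 kN.
Setting C = 0.85 f'_c a b equal to T: a = 904000/(0.85 × 48 × 480) = 46.2 mm.

a ≈ 46.2 mm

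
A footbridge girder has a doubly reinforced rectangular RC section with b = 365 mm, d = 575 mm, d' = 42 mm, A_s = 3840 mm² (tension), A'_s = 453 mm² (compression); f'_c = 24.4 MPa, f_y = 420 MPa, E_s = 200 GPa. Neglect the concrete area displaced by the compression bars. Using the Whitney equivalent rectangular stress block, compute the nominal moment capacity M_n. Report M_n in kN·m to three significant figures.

M_n ≈ 786 kN·m

Assume both tension and compression steel yield.
Net tension couple steel: A_s − A'_s = 3387 mm².
a = (A_s − A'_s) f_y / (0.85 f'_c b) = 1422540/(0.85 × 24.4 × 365) = 187.92 mm.
c = a/β₁ = 187.92/0.85 = 221.08 mm; ε'_s = 0.003(c − d')/c = 0.0024 ≥ f_y/E_s = 0.0021, so compression steel does yield.
M_n = (A_s − A'_s) f_y (d − a/2) + A'_s f_y (d − d') = [1422540 × (575 − 93.96) + 190260 × (575 − 42)] × 10⁻⁶ = 684.30 + 101.41 = 785.71 kN·m.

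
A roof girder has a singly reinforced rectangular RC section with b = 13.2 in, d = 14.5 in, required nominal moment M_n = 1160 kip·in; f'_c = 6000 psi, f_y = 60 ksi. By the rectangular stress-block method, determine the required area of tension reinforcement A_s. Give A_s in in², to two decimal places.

From M_n = 0.85 f'_c a b (d − a/2):
a = d − √(d² − 2M_n/(0.85 f'_c b)) = 14.5 − √(14.5² − 2 × 1160/(0.85 × 6 × 13.2)) = 1.242 in.
A_s = 0.85 f'_c a b / f_y = 0.85 × 6 × 1.242 × 13.2 / 60 = 1.394 in².

A_s ≈ 1.39 in²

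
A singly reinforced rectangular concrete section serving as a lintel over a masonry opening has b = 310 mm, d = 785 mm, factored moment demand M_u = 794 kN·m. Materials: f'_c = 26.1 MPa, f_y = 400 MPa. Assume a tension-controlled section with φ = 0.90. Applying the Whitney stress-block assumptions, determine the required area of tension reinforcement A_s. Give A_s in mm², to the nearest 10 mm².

M_n = M_u/φ = 794/0.90 = 882.222 kN·m.
With M_n = 0.85 f'_c a b (d − a/2), solve the quadratic for a:
a = d − √(d² − 2M_n/(0.85 f'_c b)) = 785 − √(785² − 2 × 882.222×10⁶/(0.85 × 26.1 × 310)) = 185.28 mm.
A_s = 0.85 f'_c a b / f_y = 0.85 × 26.1 × 185.28 × 310 / 400 = 3185.6 mm².

A_s ≈ 3190 mm²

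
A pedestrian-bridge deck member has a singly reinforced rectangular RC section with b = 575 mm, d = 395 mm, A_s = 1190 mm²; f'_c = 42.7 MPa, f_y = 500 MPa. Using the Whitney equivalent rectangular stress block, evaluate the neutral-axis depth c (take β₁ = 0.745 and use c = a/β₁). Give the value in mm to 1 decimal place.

T = A_s f_y = 1190 × 500 = 595000 N = 595 kN.
Setting C = 0.85 f'_c a b equal to T: a = 595000/(0.85 × 42.7 × 575) = 28.510 mm.
With β₁ = 0.745, c = a/β₁ = 28.510/0.745 = 38.3 mm.

c ≈ 38.3 mm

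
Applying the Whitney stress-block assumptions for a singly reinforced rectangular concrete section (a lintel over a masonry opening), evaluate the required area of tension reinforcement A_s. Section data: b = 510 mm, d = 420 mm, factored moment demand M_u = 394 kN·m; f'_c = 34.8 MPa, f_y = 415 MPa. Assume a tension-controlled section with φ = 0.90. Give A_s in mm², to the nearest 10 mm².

M_n = M_u/φ = 394/0.90 = 437.778 kN·m.
With M_n = 0.85 f'_c a b (d − a/2), solve the quadratic for a:
a = d − √(d² − 2M_n/(0.85 f'_c b)) = 420 − √(420² − 2 × 437.778×10⁶/(0.85 × 34.8 × 510)) = 75.96 mm.
A_s = 0.85 f'_c a b / f_y = 0.85 × 34.8 × 75.96 × 510 / 415 = 2761.2 mm².

A_s ≈ 2760 mm²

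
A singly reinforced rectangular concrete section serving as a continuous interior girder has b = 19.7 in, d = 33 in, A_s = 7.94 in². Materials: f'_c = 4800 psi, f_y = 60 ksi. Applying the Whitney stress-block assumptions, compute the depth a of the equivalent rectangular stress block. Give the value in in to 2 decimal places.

a ≈ 5.93 in

T = A_s f_y = 7.94 × 60 = 476.4 kips.
a = T/(0.85 f'_c b) = 476.4/(0.85 × 4.8 × 19.7) = 5.93 in.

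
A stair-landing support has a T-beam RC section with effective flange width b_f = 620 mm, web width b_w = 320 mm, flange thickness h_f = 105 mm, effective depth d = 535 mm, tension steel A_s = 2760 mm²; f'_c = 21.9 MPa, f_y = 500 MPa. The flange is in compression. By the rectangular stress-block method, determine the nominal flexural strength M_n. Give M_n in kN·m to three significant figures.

Tension: T = A_s f_y = 2760 × 500 = 1380000 N.
Try a within the flange: a = T/(0.85 f'_c b_f) = 1380000/(0.85 × 21.9 × 620) = 119.57 mm.
a = 119.57 > h_f = 105 mm: the block extends into the web. Split into flange-overhang and web parts.
C_f = 0.85 f'_c (b_f − b_w) h_f = 0.85 × 21.9 × (620 − 320) × 105 = 586373 N.
Remaining web compression depth: a_w = (T − C_f)/(0.85 f'_c b_w) = (1380000 − 586373)/(0.85 × 21.9 × 320) = 133.23 mm.
M_n = C_f(d − h_f/2) + (T − C_f)(d − a_w/2) = 586373 × (535 − 52.5) + 793627 × (535 − 66.615) = 282.92 + 371.72 = 654.64 × 10⁶ N·mm.
M_n = 654.64 kN·m.

M_n ≈ 655 kN·m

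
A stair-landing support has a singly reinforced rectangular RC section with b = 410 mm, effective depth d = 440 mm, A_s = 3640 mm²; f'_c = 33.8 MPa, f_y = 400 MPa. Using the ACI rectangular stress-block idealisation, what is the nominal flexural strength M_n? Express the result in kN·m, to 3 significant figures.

M_n ≈ 551 kN·m

T = A_s f_y = 3640 × 400 = 1456000 N = 1456 kN.
From C = T: a = T/(0.85 f'_c b) = 1456000/(0.85 × 33.8 × 410) = 123.61 mm.
M_n = T(d − a/2) = 1456 kN × (440 − 61.805) mm = 550.65 kN·m.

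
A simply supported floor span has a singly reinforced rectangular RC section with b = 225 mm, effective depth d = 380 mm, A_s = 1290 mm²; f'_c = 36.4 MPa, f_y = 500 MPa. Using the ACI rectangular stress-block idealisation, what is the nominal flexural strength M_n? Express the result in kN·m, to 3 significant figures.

M_n ≈ 215 kN·m

T = A_s f_y = 1290 × 500 = 645000 N = 645 kN.
From C = T: a = T/(0.85 f'_c b) = 645000/(0.85 × 36.4 × 225) = 92.65 mm.
M_n = T(d − a/2) = 645 kN × (380 − 46.325) mm = 215.22 kN·m.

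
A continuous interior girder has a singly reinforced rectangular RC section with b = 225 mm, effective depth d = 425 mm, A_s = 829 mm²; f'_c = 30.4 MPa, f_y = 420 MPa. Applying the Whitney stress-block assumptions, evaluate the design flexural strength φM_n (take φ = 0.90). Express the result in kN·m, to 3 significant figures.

T = A_s f_y = 829 × 420 = 348180 N = 348.18 kN.
From C = T: a = T/(0.85 f'_c b) = 348180/(0.85 × 30.4 × 225) = 59.89 mm.
M_n = T(d − a/2) = 348.18 kN × (425 − 29.945) mm = 137.55 kN·m.
φM_n = 0.90 × 137.55 = 123.80 kN·m.

φM_n ≈ 124 kN·m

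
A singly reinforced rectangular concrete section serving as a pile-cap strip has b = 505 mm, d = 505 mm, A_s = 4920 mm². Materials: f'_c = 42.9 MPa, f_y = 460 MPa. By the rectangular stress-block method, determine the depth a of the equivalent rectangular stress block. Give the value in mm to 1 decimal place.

T = A_s f_y = 4920 × 460 = 2263200 N = 2263.2 kN.
Setting C = 0.85 f'_c a b equal to T: a = 2263200/(0.85 × 42.9 × 505) = 122.9 mm.

a ≈ 122.9 mm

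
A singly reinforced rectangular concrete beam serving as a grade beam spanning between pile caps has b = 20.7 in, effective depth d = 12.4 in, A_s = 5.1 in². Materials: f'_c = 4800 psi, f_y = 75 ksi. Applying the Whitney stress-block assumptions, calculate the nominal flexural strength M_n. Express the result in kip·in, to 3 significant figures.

M_n ≈ 3880 kip·in

T = A_s f_y = 5.1 × 75 = 382.5 kips.
a = T/(0.85 f'_c b) = 382.5/(0.85 × 4.8 × 20.7) = 4.529 in.
M_n = T(d − a/2) = 382.5 × (12.4 − 2.2645) = 3876.8 kip·in.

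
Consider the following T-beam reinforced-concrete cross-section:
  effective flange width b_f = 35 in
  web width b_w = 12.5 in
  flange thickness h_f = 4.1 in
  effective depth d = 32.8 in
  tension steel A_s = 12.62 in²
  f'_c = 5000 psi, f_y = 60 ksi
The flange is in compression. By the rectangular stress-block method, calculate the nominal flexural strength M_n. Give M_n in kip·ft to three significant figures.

Tension: T = A_s f_y = 12.62 × 60 = 757.2 kips.
Try a within the flange: a = T/(0.85 f'_c b_f) = 757.2/(0.85 × 5 × 35) = 5.090 in.
a = 5.090 > h_f = 4.1 in: the block extends into the web. Split into flange-overhang and web parts.
C_f = 0.85 f'_c (b_f − b_w) h_f = 0.85 × 5 × (35 − 12.5) × 4.1 = 392.1 kips.
Remaining web compression depth: a_w = (T − C_f)/(0.85 f'_c b_w) = (757.2 − 392.1)/(0.85 × 5 × 12.5) = 6.872 in.
M_n = C_f(d − h_f/2) + (T − C_f)(d − a_w/2) = 392.1 × (32.8 − 2.05) + 365.1 × (32.8 − 3.436) = 12057.1 + 10720.8 = 22777.9 kip·in.
M_n = 22777.9/12 = 1898.16 kip·ft.

M_n ≈ 1900 kip·ft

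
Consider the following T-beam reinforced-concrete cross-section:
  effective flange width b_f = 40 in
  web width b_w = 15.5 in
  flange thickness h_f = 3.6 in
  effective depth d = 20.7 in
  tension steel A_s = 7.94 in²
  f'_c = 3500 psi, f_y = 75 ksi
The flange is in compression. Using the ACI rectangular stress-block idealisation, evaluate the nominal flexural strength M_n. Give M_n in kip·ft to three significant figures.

Tension: T = A_s f_y = 7.94 × 75 = 595.5 kips.
Try a within the flange: a = T/(0.85 f'_c b_f) = 595.5/(0.85 × 3.5 × 40) = 5.004 in.
a = 5.004 > h_f = 3.6 in: the block extends into the web. Split into flange-overhang and web parts.
C_f = 0.85 f'_c (b_f − b_w) h_f = 0.85 × 3.5 × (40 − 15.5) × 3.6 = 262.4 kips.
Remaining web compression depth: a_w = (T − C_f)/(0.85 f'_c b_w) = (595.5 − 262.4)/(0.85 × 3.5 × 15.5) = 7.224 in.
M_n = C_f(d − h_f/2) + (T − C_f)(d − a_w/2) = 262.4 × (20.7 − 1.8) + 333.1 × (20.7 − 3.612) = 4959.4 + 5692.0 = 10651.4 kip·in.
M_n = 10651.4/12 = 887.62 kip·ft.

M_n ≈ 888 kip·ft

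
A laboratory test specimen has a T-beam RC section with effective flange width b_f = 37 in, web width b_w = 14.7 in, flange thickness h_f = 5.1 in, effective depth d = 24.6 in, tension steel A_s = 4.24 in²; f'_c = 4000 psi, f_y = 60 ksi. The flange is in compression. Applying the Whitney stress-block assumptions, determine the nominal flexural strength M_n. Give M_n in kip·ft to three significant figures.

M_n ≈ 500 kip·ft

Tension: T = A_s f_y = 4.24 × 60 = 254.4 kips.
Try a within the flange: a = T/(0.85 f'_c b_f) = 254.4/(0.85 × 4 × 37) = 2.022 in.
Since a = 2.022 ≤ h_f = 5.1 in, the stress block lies entirely in the flange; analyse as a rectangular beam of width b_f.
M_n = T(d − a/2) = 254.4 × (24.6 − 1.011) = 6001.0 kip·in.
M_n = 6001.0/12 = 500.08 kip·ft.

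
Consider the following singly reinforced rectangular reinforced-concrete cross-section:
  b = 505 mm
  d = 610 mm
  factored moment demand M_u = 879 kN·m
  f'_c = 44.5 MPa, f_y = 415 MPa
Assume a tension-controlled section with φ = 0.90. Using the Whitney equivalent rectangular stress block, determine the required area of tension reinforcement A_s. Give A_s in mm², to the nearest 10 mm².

M_n = M_u/φ = 879/0.90 = 976.667 kN·m.
With M_n = 0.85 f'_c a b (d − a/2), solve the quadratic for a:
a = d − √(d² − 2M_n/(0.85 f'_c b)) = 610 − √(610² − 2 × 976.667×10⁶/(0.85 × 44.5 × 505)) = 90.54 mm.
A_s = 0.85 f'_c a b / f_y = 0.85 × 44.5 × 90.54 × 505 / 415 = 4167.4 mm².

A_s ≈ 4170 mm²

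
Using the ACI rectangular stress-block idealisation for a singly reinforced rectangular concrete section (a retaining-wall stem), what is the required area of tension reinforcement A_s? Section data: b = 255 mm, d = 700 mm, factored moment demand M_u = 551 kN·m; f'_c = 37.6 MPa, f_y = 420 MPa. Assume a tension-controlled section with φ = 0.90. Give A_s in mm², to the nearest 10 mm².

M_n = M_u/φ = 551/0.90 = 612.222 kN·m.
With M_n = 0.85 f'_c a b (d − a/2), solve the quadratic for a:
a = d − √(d² − 2M_n/(0.85 f'_c b)) = 700 − √(700² − 2 × 612.222×10⁶/(0.85 × 37.6 × 255)) = 117.11 mm.
A_s = 0.85 f'_c a b / f_y = 0.85 × 37.6 × 117.11 × 255 / 420 = 2272.4 mm².

A_s ≈ 2270 mm²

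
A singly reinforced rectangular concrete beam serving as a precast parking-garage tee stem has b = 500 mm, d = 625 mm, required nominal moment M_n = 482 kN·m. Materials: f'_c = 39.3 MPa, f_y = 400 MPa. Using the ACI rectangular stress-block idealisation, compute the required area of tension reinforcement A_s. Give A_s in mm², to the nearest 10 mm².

A_s ≈ 2010 mm²

With M_n = 0.85 f'_c a b (d − a/2), solve the quadratic for a:
a = d − √(d² − 2M_n/(0.85 f'_c b)) = 625 − √(625² − 2 × 482×10⁶/(0.85 × 39.3 × 500)) = 48.02 mm.
A_s = 0.85 f'_c a b / f_y = 0.85 × 39.3 × 48.02 × 500 / 400 = 2005.1 mm².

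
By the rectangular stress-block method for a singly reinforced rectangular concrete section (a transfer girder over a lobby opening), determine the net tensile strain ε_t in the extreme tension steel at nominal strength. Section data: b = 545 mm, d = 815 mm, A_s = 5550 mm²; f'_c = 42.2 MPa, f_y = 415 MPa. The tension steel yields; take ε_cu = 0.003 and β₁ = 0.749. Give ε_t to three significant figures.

ε_t ≈ 0.0125

a = A_s f_y/(0.85 f'_c b) = 117.82 mm.
β₁ = 0.749, so c = a/β₁ = 117.82/0.749 = 157.30 mm.
From the linear strain diagram with ε_cu = 0.003: ε_t = 0.003 (d − c)/c = 0.003 × (815 − 157.30)/157.30 = 0.0125.
Since ε_t ≥ 0.005, the section is tension-controlled.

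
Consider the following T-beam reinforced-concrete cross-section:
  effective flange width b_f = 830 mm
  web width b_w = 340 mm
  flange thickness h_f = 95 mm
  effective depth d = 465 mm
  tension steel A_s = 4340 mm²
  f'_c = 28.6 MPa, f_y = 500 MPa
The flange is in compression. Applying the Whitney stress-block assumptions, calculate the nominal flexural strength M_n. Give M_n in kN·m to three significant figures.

M_n ≈ 890 kN·m

Tension: T = A_s f_y = 4340 × 500 = 2170000 N.
Try a within the flange: a = T/(0.85 f'_c b_f) = 2170000/(0.85 × 28.6 × 830) = 107.55 mm.
a = 107.55 > h_f = 95 mm: the block extends into the web. Split into flange-overhang and web parts.
C_f = 0.85 f'_c (b_f − b_w) h_f = 0.85 × 28.6 × (830 − 340) × 95 = 1131631 N.
Remaining web compression depth: a_w = (T − C_f)/(0.85 f'_c b_w) = (2170000 − 1131631)/(0.85 × 28.6 × 340) = 125.63 mm.
M_n = C_f(d − h_f/2) + (T − C_f)(d − a_w/2) = 1131631 × (465 − 47.5) + 1038369 × (465 − 62.815) = 472.46 + 417.62 = 890.08 × 10⁶ N·mm.
M_n = 890.08 kN·m.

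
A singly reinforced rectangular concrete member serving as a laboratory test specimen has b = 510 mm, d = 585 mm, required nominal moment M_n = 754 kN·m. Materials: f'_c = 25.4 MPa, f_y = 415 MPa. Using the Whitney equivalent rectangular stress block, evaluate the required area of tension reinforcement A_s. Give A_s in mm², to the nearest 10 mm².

A_s ≈ 3500 mm²

With M_n = 0.85 f'_c a b (d − a/2), solve the quadratic for a:
a = d − √(d² − 2M_n/(0.85 f'_c b)) = 585 − √(585² − 2 × 754×10⁶/(0.85 × 25.4 × 510)) = 131.93 mm.
A_s = 0.85 f'_c a b / f_y = 0.85 × 25.4 × 131.93 × 510 / 415 = 3500.4 mm².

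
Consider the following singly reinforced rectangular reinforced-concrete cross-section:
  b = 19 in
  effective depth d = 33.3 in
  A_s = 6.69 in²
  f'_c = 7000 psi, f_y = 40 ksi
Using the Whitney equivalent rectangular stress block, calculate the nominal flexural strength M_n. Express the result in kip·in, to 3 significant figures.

T = A_s f_y = 6.69 × 40 = 267.6 kips.
a = T/(0.85 f'_c b) = 267.6/(0.85 × 7 × 19) = 2.367 in.
M_n = T(d − a/2) = 267.6 × (33.3 − 1.1835) = 8594.4 kip·in.

M_n ≈ 8590 kip·in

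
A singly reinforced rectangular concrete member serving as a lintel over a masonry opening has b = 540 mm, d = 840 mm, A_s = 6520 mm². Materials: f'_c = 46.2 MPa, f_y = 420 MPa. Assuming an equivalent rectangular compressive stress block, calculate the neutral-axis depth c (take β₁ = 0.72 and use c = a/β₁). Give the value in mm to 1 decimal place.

c ≈ 179.4 mm

T = A_s f_y = 6520 × 420 = 2738400 N = 2738.4 kN.
Setting C = 0.85 f'_c a b equal to T: a = 2738400/(0.85 × 46.2 × 540) = 129.134 mm.
With β₁ = 0.72, c = a/β₁ = 129.134/0.72 = 179.4 mm.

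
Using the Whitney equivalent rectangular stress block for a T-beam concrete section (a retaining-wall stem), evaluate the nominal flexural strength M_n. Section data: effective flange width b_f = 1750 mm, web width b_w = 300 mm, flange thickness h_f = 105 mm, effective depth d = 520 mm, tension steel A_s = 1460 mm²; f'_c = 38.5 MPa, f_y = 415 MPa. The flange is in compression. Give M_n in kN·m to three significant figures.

M_n ≈ 312 kN·m

Tension: T = A_s f_y = 1460 × 415 = 605900 N.
Try a within the flange: a = T/(0.85 f'_c b_f) = 605900/(0.85 × 38.5 × 1750) = 10.58 mm.
Since a = 10.58 ≤ h_f = 105 mm, the stress block lies entirely in the flange; analyse as a rectangular beam of width b_f.
M_n = T(d − a/2) = 605900 × (520 − 5.29) = 311.86 × 10⁶ N·mm.
M_n = 311.86 kN·m.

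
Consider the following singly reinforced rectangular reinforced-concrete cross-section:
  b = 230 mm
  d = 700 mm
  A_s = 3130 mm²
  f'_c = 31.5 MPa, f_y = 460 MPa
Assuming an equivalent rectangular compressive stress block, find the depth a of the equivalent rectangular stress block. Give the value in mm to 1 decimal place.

T = A_s f_y = 3130 × 460 = 1439800 N = 1439.8 kN.
Setting C = 0.85 f'_c a b equal to T: a = 1439800/(0.85 × 31.5 × 230) = 233.8 mm.

a ≈ 233.8 mm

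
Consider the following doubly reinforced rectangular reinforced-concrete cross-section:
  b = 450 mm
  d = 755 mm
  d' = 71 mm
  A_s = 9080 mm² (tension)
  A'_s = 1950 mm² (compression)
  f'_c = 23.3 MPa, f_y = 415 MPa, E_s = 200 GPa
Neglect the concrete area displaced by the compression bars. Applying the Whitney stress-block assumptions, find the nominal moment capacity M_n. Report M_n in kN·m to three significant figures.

Assume both tension and compression steel yield.
Net tension couple steel: A_s − A'_s = 7130 mm².
a = (A_s − A'_s) f_y / (0.85 f'_c b) = 2958950/(0.85 × 23.3 × 450) = 332.01 mm.
c = a/β₁ = 332.01/0.85 = 390.60 mm; ε'_s = 0.003(c − d')/c = 0.0025 ≥ f_y/E_s = 0.0021, so compression steel does yield.
M_n = (A_s − A'_s) f_y (d − a/2) + A'_s f_y (d − d') = [2958950 × (755 − 166.005) + 809250 × (755 − 71)] × 10⁻⁶ = 1742.81 + 553.53 = 2296.34 kN·m.

M_n ≈ 2300 kN·m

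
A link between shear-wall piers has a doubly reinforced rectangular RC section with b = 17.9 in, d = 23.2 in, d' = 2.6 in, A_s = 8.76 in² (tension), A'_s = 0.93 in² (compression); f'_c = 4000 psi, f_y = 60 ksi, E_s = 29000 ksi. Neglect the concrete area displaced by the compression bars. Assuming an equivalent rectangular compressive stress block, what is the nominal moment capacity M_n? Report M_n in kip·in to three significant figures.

M_n ≈ 10200 kip·in

Assume both steels yield.
a = (A_s − A'_s) f_y/(0.85 f'_c b) = (8.76 − 0.93) × 60/(0.85 × 4 × 17.9) = 7.719 in.
c = a/β₁ = 7.719/0.85 = 9.081 in; ε'_s = 0.003(c − d')/c = 0.0021 ≥ ε_y = 0.0021, so the compression steel yields.
M_n = (A_s − A'_s) f_y (d − a/2) + A'_s f_y (d − d') = 469.8 × (23.2 − 3.8595) + 55.8 × (23.2 − 2.6) = 9086.2 + 1149.5 = 10235.7 kip·in.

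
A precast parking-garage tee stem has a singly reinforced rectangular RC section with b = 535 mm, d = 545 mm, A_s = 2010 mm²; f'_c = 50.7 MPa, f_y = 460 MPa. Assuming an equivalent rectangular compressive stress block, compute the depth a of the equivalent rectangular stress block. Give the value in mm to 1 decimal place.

T = A_s f_y = 2010 × 460 = 924600 N = 924.6 kN.
Setting C = 0.85 f'_c a b equal to T: a = 924600/(0.85 × 50.7 × 535) = 40.1 mm.

a ≈ 40.1 mm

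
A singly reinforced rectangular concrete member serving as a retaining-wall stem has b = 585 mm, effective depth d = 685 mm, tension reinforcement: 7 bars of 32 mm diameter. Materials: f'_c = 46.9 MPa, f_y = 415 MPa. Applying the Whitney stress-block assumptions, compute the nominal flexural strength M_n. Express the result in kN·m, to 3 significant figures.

M_n ≈ 1480 kN·m

A_s = 7 × 804 = 5628 mm².
T = A_s f_y = 5628 × 415 = 2335620 N = 2335.62 kN.
From C = T: a = T/(0.85 f'_c b) = 2335620/(0.85 × 46.9 × 585) = 100.15 mm.
M_n = T(d − a/2) = 2335.62 kN × (685 − 50.075) mm = 1482.94 kN·m.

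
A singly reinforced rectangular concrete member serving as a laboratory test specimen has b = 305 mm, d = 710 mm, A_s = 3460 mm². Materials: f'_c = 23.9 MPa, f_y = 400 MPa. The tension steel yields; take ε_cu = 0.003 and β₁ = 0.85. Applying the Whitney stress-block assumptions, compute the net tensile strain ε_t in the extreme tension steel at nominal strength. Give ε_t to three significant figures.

ε_t ≈ 0.00511

a = A_s f_y/(0.85 f'_c b) = 223.37 mm.
β₁ = 0.85, so c = a/β₁ = 223.37/0.85 = 262.79 mm.
From the linear strain diagram with ε_cu = 0.003: ε_t = 0.003 (d − c)/c = 0.003 × (710 − 262.79)/262.79 = 0.00511.
Since ε_t ≥ 0.005, the section is tension-controlled.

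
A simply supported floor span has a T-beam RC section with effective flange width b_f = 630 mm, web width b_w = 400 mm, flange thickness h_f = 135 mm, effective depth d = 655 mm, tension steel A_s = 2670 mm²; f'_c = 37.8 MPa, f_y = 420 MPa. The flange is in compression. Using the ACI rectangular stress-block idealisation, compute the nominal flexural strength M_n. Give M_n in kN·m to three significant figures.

Tension: T = A_s f_y = 2670 × 420 = 1121400 N.
Try a within the flange: a = T/(0.85 f'_c b_f) = 1121400/(0.85 × 37.8 × 630) = 55.40 mm.
Since a = 55.40 ≤ h_f = 135 mm, the stress block lies entirely in the flange; analyse as a rectangular beam of width b_f.
M_n = T(d − a/2) = 1121400 × (655 − 27.7) = 703.45 × 10⁶ N·mm.
M_n = 703.45 kN·m.

M_n ≈ 703 kN·m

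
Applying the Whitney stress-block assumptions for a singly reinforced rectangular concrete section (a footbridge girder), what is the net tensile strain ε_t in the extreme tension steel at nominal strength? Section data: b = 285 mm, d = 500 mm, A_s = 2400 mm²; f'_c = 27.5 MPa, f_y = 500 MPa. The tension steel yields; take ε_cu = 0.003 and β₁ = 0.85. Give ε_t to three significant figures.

ε_t ≈ 0.00408

a = A_s f_y/(0.85 f'_c b) = 180.13 mm.
β₁ = 0.85, so c = a/β₁ = 180.13/0.85 = 211.92 mm.
From the linear strain diagram with ε_cu = 0.003: ε_t = 0.003 (d − c)/c = 0.003 × (500 − 211.92)/211.92 = 0.00408.
ε_t is between 0.004 and 0.005 — transition zone.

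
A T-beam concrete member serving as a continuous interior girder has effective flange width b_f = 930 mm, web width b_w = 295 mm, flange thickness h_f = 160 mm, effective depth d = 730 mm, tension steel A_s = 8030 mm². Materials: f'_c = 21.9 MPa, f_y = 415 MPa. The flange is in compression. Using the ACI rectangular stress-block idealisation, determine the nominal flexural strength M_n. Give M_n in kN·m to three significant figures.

M_n ≈ 2090 kN·m

Tension: T = A_s f_y = 8030 × 415 = 3332450 N.
Try a within the flange: a = T/(0.85 f'_c b_f) = 3332450/(0.85 × 21.9 × 930) = 192.49 mm.
a = 192.49 > h_f = 160 mm: the block extends into the web. Split into flange-overhang and web parts.
C_f = 0.85 f'_c (b_f − b_w) h_f = 0.85 × 21.9 × (930 − 295) × 160 = 1891284 N.
Remaining web compression depth: a_w = (T − C_f)/(0.85 f'_c b_w) = (3332450 − 1891284)/(0.85 × 21.9 × 295) = 262.44 mm.
M_n = C_f(d − h_f/2) + (T − C_f)(d − a_w/2) = 1891284 × (730 − 80) + 1441166 × (730 − 131.22) = 1229.33 + 862.94 = 2092.27 × 10⁶ N·mm.
M_n = 2092.27 kN·m.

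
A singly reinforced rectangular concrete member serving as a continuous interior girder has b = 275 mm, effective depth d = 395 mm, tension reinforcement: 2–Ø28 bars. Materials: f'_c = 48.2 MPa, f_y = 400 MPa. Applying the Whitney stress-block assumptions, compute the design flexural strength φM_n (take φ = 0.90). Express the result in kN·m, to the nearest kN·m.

φM_n ≈ 165 kN·m

A_s = 2 × 616 = 1232 mm².
T = A_s f_y = 1232 × 400 = 492800 N = 492.8 kN.
From C = T: a = T/(0.85 f'_c b) = 492800/(0.85 × 48.2 × 275) = 43.74 mm.
M_n = T(d − a/2) = 492.8 kN × (395 − 21.87) mm = 183.88 kN·m.
φM_n = 0.90 × 183.88 = 165.49 kN·m.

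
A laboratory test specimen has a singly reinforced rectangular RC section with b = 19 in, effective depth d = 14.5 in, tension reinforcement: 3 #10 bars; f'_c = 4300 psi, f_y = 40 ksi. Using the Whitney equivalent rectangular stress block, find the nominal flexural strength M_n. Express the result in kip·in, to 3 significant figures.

M_n ≈ 2040 kip·in

A_s = 3 × 1.27 = 3.81 in².
T = A_s f_y = 3.81 × 40 = 152.4 kips.
a = T/(0.85 f'_c b) = 152.4/(0.85 × 4.3 × 19) = 2.195 in.
M_n = T(d − a/2) = 152.4 × (14.5 − 1.0975) = 2042.5 kip·in.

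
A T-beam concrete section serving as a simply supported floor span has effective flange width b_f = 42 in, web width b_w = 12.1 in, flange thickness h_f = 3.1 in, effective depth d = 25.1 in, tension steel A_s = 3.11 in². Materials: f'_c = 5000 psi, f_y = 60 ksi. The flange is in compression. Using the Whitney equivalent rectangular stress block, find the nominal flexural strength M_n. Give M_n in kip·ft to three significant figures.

Tension: T = A_s f_y = 3.11 × 60 = 186.6 kips.
Try a within the flange: a = T/(0.85 f'_c b_f) = 186.6/(0.85 × 5 × 42) = 1.045 in.
Since a = 1.045 ≤ h_f = 3.1 in, the stress block lies entirely in the flange; analyse as a rectangular beam of width b_f.
M_n = T(d − a/2) = 186.6 × (25.1 − 0.5225) = 4586.2 kip·in.
M_n = 4586.2/12 = 382.18 kip·ft.

M_n ≈ 382 kip·ft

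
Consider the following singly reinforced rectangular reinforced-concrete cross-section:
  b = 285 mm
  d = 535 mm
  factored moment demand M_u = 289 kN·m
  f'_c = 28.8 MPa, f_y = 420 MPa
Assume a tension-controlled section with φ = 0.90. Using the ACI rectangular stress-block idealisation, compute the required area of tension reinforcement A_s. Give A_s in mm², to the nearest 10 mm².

M_n = M_u/φ = 289/0.90 = 321.111 kN·m.
With M_n = 0.85 f'_c a b (d − a/2), solve the quadratic for a:
a = d − √(d² − 2M_n/(0.85 f'_c b)) = 535 − √(535² − 2 × 321.111×10⁶/(0.85 × 28.8 × 285)) = 94.35 mm.
A_s = 0.85 f'_c a b / f_y = 0.85 × 28.8 × 94.35 × 285 / 420 = 1567.3 mm².

A_s ≈ 1570 mm²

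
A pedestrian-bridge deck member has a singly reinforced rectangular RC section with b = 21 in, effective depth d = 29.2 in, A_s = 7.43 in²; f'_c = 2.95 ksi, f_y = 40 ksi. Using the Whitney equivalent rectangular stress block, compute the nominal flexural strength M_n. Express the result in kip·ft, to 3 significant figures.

T = A_s f_y = 7.43 × 40 = 297.2 kips.
a = T/(0.85 f'_c b) = 297.2/(0.85 × 2.95 × 21) = 5.644 in.
M_n = T(d − a/2) = 297.2 × (29.2 − 2.822) = 7839.5 kip·in = 7839.5/12 = 653.29 kip·ft.

M_n ≈ 653 kip·ft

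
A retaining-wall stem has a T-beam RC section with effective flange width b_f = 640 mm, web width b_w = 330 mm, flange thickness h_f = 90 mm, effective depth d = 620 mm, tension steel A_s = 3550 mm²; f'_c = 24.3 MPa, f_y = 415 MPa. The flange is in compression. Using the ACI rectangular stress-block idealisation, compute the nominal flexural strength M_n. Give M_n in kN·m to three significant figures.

M_n ≈ 828 kN·m

Tension: T = A_s f_y = 3550 × 415 = 1473250 N.
Try a within the flange: a = T/(0.85 f'_c b_f) = 1473250/(0.85 × 24.3 × 640) = 111.45 mm.
a = 111.45 > h_f = 90 mm: the block extends into the web. Split into flange-overhang and web parts.
C_f = 0.85 f'_c (b_f − b_w) h_f = 0.85 × 24.3 × (640 − 330) × 90 = 576275 N.
Remaining web compression depth: a_w = (T − C_f)/(0.85 f'_c b_w) = (1473250 − 576275)/(0.85 × 24.3 × 330) = 131.60 mm.
M_n = C_f(d − h_f/2) + (T − C_f)(d − a_w/2) = 576275 × (620 − 45) + 896975 × (620 − 65.8) = 331.36 + 497.10 = 828.46 × 10⁶ N·mm.
M_n = 828.46 kN·m.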